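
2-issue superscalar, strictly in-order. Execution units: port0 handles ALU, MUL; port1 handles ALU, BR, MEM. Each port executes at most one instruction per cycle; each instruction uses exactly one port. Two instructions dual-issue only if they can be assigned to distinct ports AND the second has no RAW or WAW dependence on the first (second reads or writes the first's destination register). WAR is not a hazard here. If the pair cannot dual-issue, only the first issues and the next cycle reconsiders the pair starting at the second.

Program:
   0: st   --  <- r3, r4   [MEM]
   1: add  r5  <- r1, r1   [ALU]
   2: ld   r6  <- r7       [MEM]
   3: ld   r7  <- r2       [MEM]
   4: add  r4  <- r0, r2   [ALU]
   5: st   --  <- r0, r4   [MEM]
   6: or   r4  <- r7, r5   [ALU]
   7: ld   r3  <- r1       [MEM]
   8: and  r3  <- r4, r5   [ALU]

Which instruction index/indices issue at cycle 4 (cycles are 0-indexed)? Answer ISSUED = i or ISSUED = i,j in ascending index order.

ISSUED = 7

0. st.MEM+add.ALU @i0/i1  | 2-wide
1. ld.MEM @i2  | no-port MEM/MEM
2. ld.MEM+add.ALU @i3/i4  | 2-wide
3. st.MEM+or.ALU @i5/i6  | 2-wide
4. ld.MEM @i7  | WAW r3
5. and.ALU @i8  | tail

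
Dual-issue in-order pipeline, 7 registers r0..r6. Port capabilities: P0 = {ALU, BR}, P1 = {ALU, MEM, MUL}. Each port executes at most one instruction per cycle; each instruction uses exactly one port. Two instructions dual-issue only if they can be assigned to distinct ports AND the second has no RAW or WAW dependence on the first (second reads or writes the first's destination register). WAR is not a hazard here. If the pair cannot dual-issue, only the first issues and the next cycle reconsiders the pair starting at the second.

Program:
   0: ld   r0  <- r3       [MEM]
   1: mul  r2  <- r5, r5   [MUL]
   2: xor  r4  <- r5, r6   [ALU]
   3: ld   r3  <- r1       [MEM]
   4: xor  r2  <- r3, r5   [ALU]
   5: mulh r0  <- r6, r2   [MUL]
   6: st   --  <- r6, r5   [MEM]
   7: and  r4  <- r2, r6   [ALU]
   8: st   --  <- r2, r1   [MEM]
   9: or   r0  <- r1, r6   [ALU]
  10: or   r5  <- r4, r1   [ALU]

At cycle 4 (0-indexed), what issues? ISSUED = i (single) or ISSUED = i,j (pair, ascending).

t=0 i0:ld ; no-port MEM/MUL
t=1 i1/i2:mul xor ; dual
t=2 i3:ld ; RAW r3
t=3 i4:xor ; RAW r2
t=4 i5:mulh ; no-port MUL/MEM
t=5 i6/i7:st and ; dual
t=6 i8/i9:st or ; dual
t=7 i10:or ; tail

ISSUED = 5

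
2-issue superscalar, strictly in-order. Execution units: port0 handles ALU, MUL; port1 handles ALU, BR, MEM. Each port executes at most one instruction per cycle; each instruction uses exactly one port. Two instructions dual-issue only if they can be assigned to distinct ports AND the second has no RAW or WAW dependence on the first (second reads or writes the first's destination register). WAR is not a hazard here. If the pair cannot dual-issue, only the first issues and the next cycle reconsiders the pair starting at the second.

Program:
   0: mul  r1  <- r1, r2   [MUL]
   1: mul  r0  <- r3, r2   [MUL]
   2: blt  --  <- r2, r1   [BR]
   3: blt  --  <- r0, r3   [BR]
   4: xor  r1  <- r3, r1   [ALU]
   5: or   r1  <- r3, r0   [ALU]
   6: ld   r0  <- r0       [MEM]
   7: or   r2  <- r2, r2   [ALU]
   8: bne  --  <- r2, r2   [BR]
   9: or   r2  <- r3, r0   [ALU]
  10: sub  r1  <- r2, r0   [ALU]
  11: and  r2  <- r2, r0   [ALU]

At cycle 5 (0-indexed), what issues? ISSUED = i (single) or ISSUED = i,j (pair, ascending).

#0 head=0: mul i0 no-port MUL/MUL
#1 head=1: mul/blt i1&i2 pair
#2 head=3: blt/xor i3&i4 pair
#3 head=5: or/ld i5&i6 pair
#4 head=7: or i7 RAW r2
#5 head=8: bne/or i8&i9 pair
#6 head=10: sub/and i10&i11 pair

ISSUED = 8,9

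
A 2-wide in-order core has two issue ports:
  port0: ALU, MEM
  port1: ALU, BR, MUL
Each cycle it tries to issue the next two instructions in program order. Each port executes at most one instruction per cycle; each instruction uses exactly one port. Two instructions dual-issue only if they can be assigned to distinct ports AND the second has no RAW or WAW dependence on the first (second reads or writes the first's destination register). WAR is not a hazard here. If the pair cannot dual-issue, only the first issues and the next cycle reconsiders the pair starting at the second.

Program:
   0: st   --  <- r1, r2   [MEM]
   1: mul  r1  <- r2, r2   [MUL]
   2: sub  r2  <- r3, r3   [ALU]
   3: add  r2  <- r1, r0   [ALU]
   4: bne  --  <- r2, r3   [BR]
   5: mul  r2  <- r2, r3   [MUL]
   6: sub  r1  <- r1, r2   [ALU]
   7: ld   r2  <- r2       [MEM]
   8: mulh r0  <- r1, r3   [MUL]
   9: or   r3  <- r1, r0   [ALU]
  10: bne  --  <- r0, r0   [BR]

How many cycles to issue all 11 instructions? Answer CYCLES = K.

CYCLES = 8

c0: i0+i1 st.MEM;mul.MUL  pair
c1: i2 sub.ALU  WAW r2
c2: i3 add.ALU  RAW r2
c3: i4 bne.BR  no-port BR/MUL
c4: i5 mul.MUL  RAW r2
c5: i6+i7 sub.ALU;ld.MEM  pair
c6: i8 mulh.MUL  RAW r0
c7: i9+i10 or.ALU;bne.BR  pair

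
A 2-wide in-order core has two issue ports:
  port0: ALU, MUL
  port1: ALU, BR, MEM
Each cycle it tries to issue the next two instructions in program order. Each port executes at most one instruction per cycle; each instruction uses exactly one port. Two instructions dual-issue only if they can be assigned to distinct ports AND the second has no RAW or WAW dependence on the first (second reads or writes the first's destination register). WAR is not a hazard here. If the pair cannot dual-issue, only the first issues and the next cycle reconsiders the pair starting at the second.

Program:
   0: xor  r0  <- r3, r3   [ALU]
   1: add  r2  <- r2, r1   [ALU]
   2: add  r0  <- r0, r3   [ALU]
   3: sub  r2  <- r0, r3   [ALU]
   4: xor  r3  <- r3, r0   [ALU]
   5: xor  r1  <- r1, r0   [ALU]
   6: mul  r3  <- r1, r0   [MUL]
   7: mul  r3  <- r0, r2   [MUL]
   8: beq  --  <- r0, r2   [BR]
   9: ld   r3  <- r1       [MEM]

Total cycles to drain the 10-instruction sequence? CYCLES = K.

0. xor.ALU+add.ALU @i0/i1  | dual
1. add.ALU @i2  | RAW r0
2. sub.ALU+xor.ALU @i3/i4  | dual
3. xor.ALU @i5  | RAW r1
4. mul.MUL @i6  | no-port MUL/MUL
5. mul.MUL+beq.BR @i7/i8  | dual
6. ld.MEM @i9  | tail

CYCLES = 7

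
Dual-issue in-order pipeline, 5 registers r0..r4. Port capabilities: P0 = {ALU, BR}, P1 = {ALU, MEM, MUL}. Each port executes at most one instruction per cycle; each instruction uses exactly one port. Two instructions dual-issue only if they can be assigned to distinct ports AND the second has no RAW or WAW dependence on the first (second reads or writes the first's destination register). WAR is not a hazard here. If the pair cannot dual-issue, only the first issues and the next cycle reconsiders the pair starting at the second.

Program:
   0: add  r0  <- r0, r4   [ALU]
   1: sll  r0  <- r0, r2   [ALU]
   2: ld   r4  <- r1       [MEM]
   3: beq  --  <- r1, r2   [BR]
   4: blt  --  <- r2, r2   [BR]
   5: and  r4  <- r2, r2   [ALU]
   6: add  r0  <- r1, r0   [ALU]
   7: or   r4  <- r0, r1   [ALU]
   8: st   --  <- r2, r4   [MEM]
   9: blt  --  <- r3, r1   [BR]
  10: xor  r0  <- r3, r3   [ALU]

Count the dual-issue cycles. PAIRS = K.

  cy0 -> i0 (add.ALU) RAW+WAW r0
  cy1 -> i1/i2 (sll.ALU+ld.MEM) pair
  cy2 -> i3 (beq.BR) no-port BR/BR
  cy3 -> i4/i5 (blt.BR+and.ALU) pair
  cy4 -> i6 (add.ALU) RAW r0
  cy5 -> i7 (or.ALU) RAW r4
  cy6 -> i8/i9 (st.MEM+blt.BR) pair
  cy7 -> i10 (xor.ALU) tail

PAIRS = 3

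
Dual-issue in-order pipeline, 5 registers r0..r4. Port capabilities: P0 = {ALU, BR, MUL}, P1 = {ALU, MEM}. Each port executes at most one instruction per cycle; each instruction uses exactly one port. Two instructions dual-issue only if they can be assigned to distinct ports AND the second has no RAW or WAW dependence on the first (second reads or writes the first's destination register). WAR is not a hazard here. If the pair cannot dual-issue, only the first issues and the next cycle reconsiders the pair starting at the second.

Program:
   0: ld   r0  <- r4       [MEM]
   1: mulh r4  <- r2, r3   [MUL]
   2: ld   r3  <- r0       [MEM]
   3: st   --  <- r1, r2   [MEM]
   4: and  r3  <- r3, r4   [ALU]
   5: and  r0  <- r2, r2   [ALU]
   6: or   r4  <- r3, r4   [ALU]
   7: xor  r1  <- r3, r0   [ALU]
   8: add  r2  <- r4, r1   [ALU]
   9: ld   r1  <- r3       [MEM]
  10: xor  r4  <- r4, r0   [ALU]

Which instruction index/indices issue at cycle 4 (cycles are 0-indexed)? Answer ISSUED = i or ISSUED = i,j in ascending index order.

ISSUED = 7

c0: i0+i1 ld+mulh  pair
c1: i2 ld  no-port MEM/MEM
c2: i3+i4 st+and  pair
c3: i5+i6 and+or  pair
c4: i7 xor  RAW r1
c5: i8+i9 add+ld  pair
c6: i10 xor  tail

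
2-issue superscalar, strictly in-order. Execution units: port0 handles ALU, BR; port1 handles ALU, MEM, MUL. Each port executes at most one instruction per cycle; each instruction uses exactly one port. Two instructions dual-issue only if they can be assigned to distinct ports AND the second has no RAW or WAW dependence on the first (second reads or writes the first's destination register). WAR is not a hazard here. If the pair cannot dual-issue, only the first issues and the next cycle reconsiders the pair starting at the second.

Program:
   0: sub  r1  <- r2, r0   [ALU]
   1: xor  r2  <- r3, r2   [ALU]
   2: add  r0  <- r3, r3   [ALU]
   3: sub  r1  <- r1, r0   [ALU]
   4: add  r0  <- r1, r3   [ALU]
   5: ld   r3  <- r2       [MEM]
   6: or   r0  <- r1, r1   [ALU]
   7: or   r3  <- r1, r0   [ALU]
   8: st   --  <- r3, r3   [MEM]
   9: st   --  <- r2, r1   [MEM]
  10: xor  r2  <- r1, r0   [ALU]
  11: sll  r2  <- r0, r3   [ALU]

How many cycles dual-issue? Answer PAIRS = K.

PAIRS = 3

  cy0 -> i0/i1 (sub;xor) dual
  cy1 -> i2 (add) RAW r0
  cy2 -> i3 (sub) RAW r1
  cy3 -> i4/i5 (add;ld) dual
  cy4 -> i6 (or) RAW r0
  cy5 -> i7 (or) RAW r3
  cy6 -> i8 (st) no-port MEM/MEM
  cy7 -> i9/i10 (st;xor) dual
  cy8 -> i11 (sll) tail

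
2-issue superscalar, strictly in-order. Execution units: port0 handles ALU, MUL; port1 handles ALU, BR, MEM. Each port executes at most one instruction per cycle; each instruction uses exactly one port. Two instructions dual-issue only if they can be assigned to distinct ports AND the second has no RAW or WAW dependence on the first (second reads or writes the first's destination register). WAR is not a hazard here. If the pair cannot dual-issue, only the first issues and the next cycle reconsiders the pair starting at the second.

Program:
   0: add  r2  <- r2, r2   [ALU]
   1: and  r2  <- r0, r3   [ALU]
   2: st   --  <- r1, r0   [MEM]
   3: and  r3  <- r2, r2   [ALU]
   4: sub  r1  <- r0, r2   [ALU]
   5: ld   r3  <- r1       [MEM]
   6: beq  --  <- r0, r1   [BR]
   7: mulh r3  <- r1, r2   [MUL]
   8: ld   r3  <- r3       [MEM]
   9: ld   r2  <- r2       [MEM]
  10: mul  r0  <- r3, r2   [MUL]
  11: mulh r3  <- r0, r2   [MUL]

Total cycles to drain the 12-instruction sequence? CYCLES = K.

CYCLES = 9

t=0 i0:add.ALU ; WAW r2
t=1 i1,i2:and.ALU+st.MEM ; pair
t=2 i3,i4:and.ALU+sub.ALU ; pair
t=3 i5:ld.MEM ; no-port MEM/BR
t=4 i6,i7:beq.BR+mulh.MUL ; pair
t=5 i8:ld.MEM ; no-port MEM/MEM
t=6 i9:ld.MEM ; RAW r2
t=7 i10:mul.MUL ; no-port MUL/MUL
t=8 i11:mulh.MUL ; tail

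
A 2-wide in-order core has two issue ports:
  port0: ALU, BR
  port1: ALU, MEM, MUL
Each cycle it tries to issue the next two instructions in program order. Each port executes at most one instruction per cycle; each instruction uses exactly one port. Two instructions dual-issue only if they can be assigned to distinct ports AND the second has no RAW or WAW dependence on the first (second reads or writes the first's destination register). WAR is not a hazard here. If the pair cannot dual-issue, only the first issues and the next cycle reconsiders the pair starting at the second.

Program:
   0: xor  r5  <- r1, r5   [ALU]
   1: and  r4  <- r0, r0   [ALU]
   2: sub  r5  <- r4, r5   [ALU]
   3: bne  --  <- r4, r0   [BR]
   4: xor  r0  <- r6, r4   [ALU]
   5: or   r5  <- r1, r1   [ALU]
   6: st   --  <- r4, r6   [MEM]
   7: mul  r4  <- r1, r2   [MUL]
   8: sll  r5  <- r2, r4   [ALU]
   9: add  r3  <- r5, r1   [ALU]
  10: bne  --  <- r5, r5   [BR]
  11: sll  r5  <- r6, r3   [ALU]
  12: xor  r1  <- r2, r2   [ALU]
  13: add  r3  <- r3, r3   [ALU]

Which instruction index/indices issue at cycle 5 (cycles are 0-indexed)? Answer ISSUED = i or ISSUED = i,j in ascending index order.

ISSUED = 8

  cy0 -> i0/i1 (xor;and) 2-wide
  cy1 -> i2/i3 (sub;bne) 2-wide
  cy2 -> i4/i5 (xor;or) 2-wide
  cy3 -> i6 (st) no-port MEM/MUL
  cy4 -> i7 (mul) RAW r4
  cy5 -> i8 (sll) RAW r5
  cy6 -> i9/i10 (add;bne) 2-wide
  cy7 -> i11/i12 (sll;xor) 2-wide
  cy8 -> i13 (add) tail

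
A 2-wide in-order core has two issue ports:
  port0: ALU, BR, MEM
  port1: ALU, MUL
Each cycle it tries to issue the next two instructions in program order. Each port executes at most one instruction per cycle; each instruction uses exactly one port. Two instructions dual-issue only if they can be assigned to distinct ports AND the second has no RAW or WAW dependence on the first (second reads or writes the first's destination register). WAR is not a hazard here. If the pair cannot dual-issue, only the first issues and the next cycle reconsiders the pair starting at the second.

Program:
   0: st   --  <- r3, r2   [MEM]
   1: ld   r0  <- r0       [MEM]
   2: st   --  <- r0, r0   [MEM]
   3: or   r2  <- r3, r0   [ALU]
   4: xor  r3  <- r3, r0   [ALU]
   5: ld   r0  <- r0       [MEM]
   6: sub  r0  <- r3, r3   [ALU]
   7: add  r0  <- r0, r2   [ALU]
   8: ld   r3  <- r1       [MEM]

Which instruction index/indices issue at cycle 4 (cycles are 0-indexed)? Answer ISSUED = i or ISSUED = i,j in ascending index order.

0. st.MEM @i0  | no-port MEM/MEM
1. ld.MEM @i1  | no-port MEM/MEM
2. st.MEM or.ALU @i2&i3  | pair
3. xor.ALU ld.MEM @i4&i5  | pair
4. sub.ALU @i6  | RAW+WAW r0
5. add.ALU ld.MEM @i7&i8  | pair

ISSUED = 6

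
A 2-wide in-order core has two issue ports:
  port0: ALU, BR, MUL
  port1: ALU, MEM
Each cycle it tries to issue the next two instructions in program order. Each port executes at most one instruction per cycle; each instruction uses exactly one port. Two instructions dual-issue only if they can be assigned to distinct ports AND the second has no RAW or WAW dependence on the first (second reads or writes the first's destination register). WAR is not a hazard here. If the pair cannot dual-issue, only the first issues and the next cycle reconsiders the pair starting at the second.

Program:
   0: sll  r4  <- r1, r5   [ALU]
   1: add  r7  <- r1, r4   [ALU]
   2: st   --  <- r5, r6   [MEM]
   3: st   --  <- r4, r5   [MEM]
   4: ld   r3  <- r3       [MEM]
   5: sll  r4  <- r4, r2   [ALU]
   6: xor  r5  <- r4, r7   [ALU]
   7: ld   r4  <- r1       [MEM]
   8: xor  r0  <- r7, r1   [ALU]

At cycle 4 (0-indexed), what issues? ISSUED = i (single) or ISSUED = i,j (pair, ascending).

ISSUED = 6,7

  cy0 -> i0 (sll) RAW r4
  cy1 -> i1/i2 (add/st) 2-wide
  cy2 -> i3 (st) no-port MEM/MEM
  cy3 -> i4/i5 (ld/sll) 2-wide
  cy4 -> i6/i7 (xor/ld) 2-wide
  cy5 -> i8 (xor) tail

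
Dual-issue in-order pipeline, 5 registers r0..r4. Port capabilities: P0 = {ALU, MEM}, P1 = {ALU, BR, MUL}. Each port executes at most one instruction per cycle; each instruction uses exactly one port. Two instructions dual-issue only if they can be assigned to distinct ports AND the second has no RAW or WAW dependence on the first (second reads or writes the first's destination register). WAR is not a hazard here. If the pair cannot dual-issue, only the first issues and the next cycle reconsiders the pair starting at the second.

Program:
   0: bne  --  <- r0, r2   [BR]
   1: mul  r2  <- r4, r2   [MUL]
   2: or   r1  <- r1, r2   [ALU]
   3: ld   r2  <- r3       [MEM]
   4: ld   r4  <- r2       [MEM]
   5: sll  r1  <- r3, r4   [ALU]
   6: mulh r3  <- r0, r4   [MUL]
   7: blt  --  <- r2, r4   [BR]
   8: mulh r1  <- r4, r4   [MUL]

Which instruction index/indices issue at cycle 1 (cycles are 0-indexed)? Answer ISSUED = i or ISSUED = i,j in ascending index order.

  cy0 -> i0 (bne.BR) no-port BR/MUL
  cy1 -> i1 (mul.MUL) RAW r2
  cy2 -> i2&i3 (or.ALU+ld.MEM) pair
  cy3 -> i4 (ld.MEM) RAW r4
  cy4 -> i5&i6 (sll.ALU+mulh.MUL) pair
  cy5 -> i7 (blt.BR) no-port BR/MUL
  cy6 -> i8 (mulh.MUL) tail

ISSUED = 1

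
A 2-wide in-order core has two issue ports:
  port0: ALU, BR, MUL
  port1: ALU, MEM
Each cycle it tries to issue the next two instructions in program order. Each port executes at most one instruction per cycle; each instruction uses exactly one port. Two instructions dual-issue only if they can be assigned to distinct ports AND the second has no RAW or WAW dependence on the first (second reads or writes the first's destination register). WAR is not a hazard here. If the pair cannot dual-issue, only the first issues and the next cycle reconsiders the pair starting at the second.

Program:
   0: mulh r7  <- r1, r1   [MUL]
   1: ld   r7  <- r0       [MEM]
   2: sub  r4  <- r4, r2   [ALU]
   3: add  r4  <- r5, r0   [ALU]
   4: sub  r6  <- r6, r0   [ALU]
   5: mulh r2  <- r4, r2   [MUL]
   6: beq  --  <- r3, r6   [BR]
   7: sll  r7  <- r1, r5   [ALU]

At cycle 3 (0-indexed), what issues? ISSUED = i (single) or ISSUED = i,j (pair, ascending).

[0] i0  mulh.MUL  -- WAW r7
[1] i1/i2  ld.MEM/sub.ALU  -- pair
[2] i3/i4  add.ALU/sub.ALU  -- pair
[3] i5  mulh.MUL  -- no-port MUL/BR
[4] i6/i7  beq.BR/sll.ALU  -- pair

ISSUED = 5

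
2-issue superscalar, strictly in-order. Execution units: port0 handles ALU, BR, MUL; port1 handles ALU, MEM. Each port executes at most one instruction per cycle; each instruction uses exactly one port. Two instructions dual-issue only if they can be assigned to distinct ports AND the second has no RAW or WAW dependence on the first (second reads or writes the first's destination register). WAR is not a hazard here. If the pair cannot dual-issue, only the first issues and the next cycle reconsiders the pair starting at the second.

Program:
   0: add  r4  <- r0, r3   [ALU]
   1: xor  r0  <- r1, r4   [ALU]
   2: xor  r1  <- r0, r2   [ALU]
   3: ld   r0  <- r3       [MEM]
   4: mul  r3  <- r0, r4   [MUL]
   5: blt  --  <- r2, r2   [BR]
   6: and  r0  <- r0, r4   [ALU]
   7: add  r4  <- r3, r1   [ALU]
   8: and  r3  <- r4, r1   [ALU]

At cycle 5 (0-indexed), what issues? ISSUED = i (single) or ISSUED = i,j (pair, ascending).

ISSUED = 7

t=0 i0:add.ALU ; RAW r4
t=1 i1:xor.ALU ; RAW r0
t=2 i2&i3:xor.ALU/ld.MEM ; dual
t=3 i4:mul.MUL ; no-port MUL/BR
t=4 i5&i6:blt.BR/and.ALU ; dual
t=5 i7:add.ALU ; RAW r4
t=6 i8:and.ALU ; tail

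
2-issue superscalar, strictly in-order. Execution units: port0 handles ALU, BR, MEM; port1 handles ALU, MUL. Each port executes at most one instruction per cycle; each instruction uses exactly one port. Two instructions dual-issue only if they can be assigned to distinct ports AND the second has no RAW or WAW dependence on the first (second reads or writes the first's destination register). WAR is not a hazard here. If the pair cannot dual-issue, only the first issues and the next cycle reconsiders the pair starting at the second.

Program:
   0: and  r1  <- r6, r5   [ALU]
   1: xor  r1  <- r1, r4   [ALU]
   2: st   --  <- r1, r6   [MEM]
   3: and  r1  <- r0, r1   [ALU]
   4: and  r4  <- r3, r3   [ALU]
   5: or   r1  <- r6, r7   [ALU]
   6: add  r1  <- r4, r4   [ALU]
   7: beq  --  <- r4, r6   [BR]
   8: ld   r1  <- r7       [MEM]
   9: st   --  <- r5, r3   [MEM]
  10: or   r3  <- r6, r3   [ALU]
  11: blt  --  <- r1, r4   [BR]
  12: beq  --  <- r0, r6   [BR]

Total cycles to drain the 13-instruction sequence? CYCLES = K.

0. and.ALU @i0  | RAW+WAW r1
1. xor.ALU @i1  | RAW r1
2. st.MEM/and.ALU @i2+i3  | dual
3. and.ALU/or.ALU @i4+i5  | dual
4. add.ALU/beq.BR @i6+i7  | dual
5. ld.MEM @i8  | no-port MEM/MEM
6. st.MEM/or.ALU @i9+i10  | dual
7. blt.BR @i11  | no-port BR/BR
8. beq.BR @i12  | tail

CYCLES = 9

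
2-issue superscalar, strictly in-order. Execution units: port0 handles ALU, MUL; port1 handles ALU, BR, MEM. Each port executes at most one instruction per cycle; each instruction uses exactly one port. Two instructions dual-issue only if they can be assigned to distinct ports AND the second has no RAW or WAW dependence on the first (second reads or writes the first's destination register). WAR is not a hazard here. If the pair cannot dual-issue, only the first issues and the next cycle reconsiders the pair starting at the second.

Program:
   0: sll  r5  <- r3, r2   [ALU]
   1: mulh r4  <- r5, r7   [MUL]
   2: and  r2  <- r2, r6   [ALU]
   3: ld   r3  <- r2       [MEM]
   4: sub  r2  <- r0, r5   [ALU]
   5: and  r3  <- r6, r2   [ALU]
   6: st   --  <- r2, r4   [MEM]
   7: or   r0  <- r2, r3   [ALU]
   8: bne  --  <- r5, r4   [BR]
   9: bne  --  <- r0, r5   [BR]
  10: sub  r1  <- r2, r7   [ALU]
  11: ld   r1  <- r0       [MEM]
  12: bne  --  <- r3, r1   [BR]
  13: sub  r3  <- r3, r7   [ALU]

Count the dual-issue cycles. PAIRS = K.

0. sll.ALU @i0  | RAW r5
1. mulh.MUL/and.ALU @i1/i2  | pair
2. ld.MEM/sub.ALU @i3/i4  | pair
3. and.ALU/st.MEM @i5/i6  | pair
4. or.ALU/bne.BR @i7/i8  | pair
5. bne.BR/sub.ALU @i9/i10  | pair
6. ld.MEM @i11  | no-port MEM/BR
7. bne.BR/sub.ALU @i12/i13  | pair

PAIRS = 6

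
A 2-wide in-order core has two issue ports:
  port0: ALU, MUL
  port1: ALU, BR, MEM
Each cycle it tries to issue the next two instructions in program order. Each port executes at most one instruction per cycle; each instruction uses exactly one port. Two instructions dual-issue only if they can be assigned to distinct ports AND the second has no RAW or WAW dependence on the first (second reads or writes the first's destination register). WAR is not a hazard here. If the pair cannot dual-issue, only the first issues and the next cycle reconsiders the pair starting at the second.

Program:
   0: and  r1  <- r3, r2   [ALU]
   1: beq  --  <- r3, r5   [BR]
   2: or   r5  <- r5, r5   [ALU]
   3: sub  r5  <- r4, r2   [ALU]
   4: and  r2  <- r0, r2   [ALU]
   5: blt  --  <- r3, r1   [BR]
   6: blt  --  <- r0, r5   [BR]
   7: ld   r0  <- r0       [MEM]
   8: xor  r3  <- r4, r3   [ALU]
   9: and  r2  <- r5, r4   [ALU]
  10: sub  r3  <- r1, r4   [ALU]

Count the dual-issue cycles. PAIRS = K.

PAIRS = 4

  cy0 -> i0+i1 (and.ALU beq.BR) dual
  cy1 -> i2 (or.ALU) WAW r5
  cy2 -> i3+i4 (sub.ALU and.ALU) dual
  cy3 -> i5 (blt.BR) no-port BR/BR
  cy4 -> i6 (blt.BR) no-port BR/MEM
  cy5 -> i7+i8 (ld.MEM xor.ALU) dual
  cy6 -> i9+i10 (and.ALU sub.ALU) dual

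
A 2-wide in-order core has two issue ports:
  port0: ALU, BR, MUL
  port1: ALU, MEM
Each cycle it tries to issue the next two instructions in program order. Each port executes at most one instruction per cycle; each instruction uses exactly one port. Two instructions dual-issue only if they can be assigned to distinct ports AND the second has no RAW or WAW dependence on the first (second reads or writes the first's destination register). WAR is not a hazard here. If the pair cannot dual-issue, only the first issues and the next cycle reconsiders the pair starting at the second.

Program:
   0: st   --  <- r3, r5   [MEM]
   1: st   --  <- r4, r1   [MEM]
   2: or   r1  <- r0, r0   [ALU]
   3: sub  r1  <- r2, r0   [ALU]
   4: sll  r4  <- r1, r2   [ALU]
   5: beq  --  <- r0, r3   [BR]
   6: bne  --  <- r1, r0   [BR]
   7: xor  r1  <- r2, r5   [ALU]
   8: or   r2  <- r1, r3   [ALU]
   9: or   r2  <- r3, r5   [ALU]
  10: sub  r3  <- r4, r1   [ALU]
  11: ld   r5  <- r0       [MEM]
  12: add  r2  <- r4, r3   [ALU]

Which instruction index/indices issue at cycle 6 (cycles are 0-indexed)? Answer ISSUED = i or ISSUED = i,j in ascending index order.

ISSUED = 9,10

#0 head=0: st.MEM i0 no-port MEM/MEM
#1 head=1: st.MEM+or.ALU i1+i2 pair
#2 head=3: sub.ALU i3 RAW r1
#3 head=4: sll.ALU+beq.BR i4+i5 pair
#4 head=6: bne.BR+xor.ALU i6+i7 pair
#5 head=8: or.ALU i8 WAW r2
#6 head=9: or.ALU+sub.ALU i9+i10 pair
#7 head=11: ld.MEM+add.ALU i11+i12 pair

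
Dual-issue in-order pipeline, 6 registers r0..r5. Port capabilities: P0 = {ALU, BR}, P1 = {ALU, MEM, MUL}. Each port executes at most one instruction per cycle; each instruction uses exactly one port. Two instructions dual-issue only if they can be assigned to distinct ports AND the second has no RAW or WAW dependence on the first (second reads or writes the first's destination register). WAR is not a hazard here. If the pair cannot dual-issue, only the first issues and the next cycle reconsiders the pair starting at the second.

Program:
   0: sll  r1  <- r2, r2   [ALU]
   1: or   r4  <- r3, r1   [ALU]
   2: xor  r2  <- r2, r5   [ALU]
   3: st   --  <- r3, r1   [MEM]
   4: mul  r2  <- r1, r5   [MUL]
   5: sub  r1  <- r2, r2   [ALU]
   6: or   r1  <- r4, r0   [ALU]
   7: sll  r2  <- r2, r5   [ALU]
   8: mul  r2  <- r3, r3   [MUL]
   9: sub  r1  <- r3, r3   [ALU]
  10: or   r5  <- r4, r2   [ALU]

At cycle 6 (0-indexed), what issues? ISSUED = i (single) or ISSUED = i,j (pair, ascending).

#0 head=0: sll.ALU i0 RAW r1
#1 head=1: or.ALU;xor.ALU i1&i2 pair
#2 head=3: st.MEM i3 no-port MEM/MUL
#3 head=4: mul.MUL i4 RAW r2
#4 head=5: sub.ALU i5 WAW r1
#5 head=6: or.ALU;sll.ALU i6&i7 pair
#6 head=8: mul.MUL;sub.ALU i8&i9 pair
#7 head=10: or.ALU i10 tail

ISSUED = 8,9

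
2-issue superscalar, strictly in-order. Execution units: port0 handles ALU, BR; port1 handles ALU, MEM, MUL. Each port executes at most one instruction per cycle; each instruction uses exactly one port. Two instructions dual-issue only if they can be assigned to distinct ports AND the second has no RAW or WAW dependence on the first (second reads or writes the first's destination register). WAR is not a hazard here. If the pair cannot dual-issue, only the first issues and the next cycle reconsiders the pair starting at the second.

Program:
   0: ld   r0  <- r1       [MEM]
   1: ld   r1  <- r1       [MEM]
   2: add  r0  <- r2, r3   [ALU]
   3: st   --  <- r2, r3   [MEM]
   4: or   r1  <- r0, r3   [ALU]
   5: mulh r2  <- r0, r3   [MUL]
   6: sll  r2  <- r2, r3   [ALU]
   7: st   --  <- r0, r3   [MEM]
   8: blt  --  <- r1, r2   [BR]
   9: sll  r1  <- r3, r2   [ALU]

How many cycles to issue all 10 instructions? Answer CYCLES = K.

c0: i0 ld  no-port MEM/MEM
c1: i1/i2 ld add  2-wide
c2: i3/i4 st or  2-wide
c3: i5 mulh  RAW+WAW r2
c4: i6/i7 sll st  2-wide
c5: i8/i9 blt sll  2-wide

CYCLES = 6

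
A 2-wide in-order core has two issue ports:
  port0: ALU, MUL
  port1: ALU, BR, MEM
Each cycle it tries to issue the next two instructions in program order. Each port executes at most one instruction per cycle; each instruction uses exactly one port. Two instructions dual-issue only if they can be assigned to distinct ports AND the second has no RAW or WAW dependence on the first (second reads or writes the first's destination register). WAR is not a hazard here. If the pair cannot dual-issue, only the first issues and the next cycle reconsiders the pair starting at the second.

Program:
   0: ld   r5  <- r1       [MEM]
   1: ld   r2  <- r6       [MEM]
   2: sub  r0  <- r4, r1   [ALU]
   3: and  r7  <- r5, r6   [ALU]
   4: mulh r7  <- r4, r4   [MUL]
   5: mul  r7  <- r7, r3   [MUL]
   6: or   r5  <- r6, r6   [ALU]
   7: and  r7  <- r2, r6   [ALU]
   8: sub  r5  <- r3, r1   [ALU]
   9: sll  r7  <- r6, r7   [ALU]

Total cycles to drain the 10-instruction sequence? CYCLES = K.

t=0 i0:ld.MEM ; no-port MEM/MEM
t=1 i1,i2:ld.MEM+sub.ALU ; dual
t=2 i3:and.ALU ; WAW r7
t=3 i4:mulh.MUL ; no-port MUL/MUL
t=4 i5,i6:mul.MUL+or.ALU ; dual
t=5 i7,i8:and.ALU+sub.ALU ; dual
t=6 i9:sll.ALU ; tail

CYCLES = 7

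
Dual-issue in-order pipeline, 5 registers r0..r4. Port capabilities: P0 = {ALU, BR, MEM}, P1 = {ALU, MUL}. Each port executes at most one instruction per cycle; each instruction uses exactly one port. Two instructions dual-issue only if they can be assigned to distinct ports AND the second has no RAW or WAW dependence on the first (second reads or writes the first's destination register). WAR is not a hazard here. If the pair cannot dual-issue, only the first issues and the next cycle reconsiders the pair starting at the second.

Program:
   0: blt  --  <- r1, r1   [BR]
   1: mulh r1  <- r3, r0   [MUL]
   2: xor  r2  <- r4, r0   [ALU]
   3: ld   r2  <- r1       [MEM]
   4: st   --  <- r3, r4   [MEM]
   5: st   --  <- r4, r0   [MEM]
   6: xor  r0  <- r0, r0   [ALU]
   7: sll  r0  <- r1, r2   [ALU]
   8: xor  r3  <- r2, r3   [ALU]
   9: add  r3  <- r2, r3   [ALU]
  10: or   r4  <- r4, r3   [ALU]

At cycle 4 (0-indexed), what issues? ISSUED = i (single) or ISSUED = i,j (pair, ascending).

ISSUED = 5,6

0. blt.BR mulh.MUL @i0&i1  | pair
1. xor.ALU @i2  | WAW r2
2. ld.MEM @i3  | no-port MEM/MEM
3. st.MEM @i4  | no-port MEM/MEM
4. st.MEM xor.ALU @i5&i6  | pair
5. sll.ALU xor.ALU @i7&i8  | pair
6. add.ALU @i9  | RAW r3
7. or.ALU @i10  | tail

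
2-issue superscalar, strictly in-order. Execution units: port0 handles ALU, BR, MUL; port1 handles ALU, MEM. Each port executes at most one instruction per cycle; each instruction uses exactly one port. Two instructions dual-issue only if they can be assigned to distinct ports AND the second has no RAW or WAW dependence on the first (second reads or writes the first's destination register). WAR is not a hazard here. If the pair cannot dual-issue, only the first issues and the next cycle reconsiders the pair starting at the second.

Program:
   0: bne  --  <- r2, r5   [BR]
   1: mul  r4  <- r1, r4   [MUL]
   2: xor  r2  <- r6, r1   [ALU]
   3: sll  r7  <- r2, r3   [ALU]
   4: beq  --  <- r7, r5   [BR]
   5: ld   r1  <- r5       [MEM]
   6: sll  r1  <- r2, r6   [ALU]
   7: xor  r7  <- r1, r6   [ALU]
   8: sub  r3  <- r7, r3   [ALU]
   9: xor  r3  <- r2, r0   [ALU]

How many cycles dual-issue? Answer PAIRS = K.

PAIRS = 2

#0 head=0: bne i0 no-port BR/MUL
#1 head=1: mul/xor i1/i2 dual
#2 head=3: sll i3 RAW r7
#3 head=4: beq/ld i4/i5 dual
#4 head=6: sll i6 RAW r1
#5 head=7: xor i7 RAW r7
#6 head=8: sub i8 WAW r3
#7 head=9: xor i9 tail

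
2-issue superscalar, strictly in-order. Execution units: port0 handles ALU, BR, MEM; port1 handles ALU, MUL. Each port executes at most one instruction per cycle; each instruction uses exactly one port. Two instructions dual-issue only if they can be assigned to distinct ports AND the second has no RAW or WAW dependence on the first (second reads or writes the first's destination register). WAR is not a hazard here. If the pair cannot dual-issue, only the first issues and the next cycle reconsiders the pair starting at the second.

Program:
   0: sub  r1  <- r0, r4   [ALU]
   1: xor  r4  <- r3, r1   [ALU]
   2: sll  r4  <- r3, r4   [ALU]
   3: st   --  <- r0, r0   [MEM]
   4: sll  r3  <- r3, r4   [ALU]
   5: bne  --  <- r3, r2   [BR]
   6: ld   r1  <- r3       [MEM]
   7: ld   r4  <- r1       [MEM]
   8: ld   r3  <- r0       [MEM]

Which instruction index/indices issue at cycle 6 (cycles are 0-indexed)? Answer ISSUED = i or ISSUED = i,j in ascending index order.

ISSUED = 7

  cy0 -> i0 (sub) RAW r1
  cy1 -> i1 (xor) RAW+WAW r4
  cy2 -> i2/i3 (sll;st) 2-wide
  cy3 -> i4 (sll) RAW r3
  cy4 -> i5 (bne) no-port BR/MEM
  cy5 -> i6 (ld) no-port MEM/MEM
  cy6 -> i7 (ld) no-port MEM/MEM
  cy7 -> i8 (ld) tail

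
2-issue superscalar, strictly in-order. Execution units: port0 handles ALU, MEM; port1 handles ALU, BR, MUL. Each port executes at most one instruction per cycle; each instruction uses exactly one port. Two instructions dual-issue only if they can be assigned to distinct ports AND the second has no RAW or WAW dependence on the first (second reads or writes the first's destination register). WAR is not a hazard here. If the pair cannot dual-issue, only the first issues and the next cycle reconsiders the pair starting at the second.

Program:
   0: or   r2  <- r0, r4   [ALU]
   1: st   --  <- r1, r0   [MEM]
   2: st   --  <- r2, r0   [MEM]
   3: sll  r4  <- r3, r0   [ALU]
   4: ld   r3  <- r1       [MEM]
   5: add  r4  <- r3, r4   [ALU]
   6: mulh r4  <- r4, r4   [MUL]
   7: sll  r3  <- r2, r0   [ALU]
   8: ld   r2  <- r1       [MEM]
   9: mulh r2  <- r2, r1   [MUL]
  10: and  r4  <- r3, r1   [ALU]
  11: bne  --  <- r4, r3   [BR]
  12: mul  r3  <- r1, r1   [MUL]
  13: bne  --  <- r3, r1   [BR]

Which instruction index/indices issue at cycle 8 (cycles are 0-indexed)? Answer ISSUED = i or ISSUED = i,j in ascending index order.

  cy0 -> i0,i1 (or;st) pair
  cy1 -> i2,i3 (st;sll) pair
  cy2 -> i4 (ld) RAW r3
  cy3 -> i5 (add) RAW+WAW r4
  cy4 -> i6,i7 (mulh;sll) pair
  cy5 -> i8 (ld) RAW+WAW r2
  cy6 -> i9,i10 (mulh;and) pair
  cy7 -> i11 (bne) no-port BR/MUL
  cy8 -> i12 (mul) no-port MUL/BR
  cy9 -> i13 (bne) tail

ISSUED = 12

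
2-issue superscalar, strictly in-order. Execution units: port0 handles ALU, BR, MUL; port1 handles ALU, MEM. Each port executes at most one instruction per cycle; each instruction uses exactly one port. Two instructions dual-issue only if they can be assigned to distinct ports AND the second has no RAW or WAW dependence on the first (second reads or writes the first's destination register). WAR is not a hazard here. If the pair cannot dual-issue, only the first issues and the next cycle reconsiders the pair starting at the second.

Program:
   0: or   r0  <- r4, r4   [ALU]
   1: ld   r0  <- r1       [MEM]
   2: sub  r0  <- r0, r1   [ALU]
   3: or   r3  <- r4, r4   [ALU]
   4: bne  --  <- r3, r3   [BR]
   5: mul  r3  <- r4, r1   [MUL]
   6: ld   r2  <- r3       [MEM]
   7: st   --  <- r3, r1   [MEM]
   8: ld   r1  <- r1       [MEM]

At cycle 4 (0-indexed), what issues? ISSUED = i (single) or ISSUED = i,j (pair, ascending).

ISSUED = 5

t=0 i0:or ; WAW r0
t=1 i1:ld ; RAW+WAW r0
t=2 i2/i3:sub+or ; 2-wide
t=3 i4:bne ; no-port BR/MUL
t=4 i5:mul ; RAW r3
t=5 i6:ld ; no-port MEM/MEM
t=6 i7:st ; no-port MEM/MEM
t=7 i8:ld ; tail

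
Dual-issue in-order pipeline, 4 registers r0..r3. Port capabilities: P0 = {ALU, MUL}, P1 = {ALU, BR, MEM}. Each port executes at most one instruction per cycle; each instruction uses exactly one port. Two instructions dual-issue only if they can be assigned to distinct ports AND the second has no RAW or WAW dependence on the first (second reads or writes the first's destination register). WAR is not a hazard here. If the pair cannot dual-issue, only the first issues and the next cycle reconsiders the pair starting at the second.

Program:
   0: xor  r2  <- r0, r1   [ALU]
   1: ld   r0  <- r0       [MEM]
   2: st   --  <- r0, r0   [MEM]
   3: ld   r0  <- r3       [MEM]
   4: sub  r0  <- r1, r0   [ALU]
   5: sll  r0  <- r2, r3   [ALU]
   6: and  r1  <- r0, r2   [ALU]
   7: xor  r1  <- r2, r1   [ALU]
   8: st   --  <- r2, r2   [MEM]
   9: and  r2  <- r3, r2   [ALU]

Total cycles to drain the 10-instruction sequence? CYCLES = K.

0. xor;ld @i0,i1  | dual
1. st @i2  | no-port MEM/MEM
2. ld @i3  | RAW+WAW r0
3. sub @i4  | WAW r0
4. sll @i5  | RAW r0
5. and @i6  | RAW+WAW r1
6. xor;st @i7,i8  | dual
7. and @i9  | tail

CYCLES = 8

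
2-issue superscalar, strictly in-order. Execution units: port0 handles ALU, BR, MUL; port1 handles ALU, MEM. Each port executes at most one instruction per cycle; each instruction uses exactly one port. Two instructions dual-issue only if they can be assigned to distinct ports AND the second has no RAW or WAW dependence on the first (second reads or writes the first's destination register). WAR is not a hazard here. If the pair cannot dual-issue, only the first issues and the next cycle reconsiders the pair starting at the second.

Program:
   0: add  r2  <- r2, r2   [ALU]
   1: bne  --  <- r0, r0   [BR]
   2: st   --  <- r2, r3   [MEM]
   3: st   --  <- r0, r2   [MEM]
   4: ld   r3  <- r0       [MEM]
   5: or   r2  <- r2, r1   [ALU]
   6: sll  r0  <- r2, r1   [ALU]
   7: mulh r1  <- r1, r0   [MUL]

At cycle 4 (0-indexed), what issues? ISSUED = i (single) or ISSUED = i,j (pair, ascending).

ISSUED = 6

  cy0 -> i0&i1 (add;bne) pair
  cy1 -> i2 (st) no-port MEM/MEM
  cy2 -> i3 (st) no-port MEM/MEM
  cy3 -> i4&i5 (ld;or) pair
  cy4 -> i6 (sll) RAW r0
  cy5 -> i7 (mulh) tail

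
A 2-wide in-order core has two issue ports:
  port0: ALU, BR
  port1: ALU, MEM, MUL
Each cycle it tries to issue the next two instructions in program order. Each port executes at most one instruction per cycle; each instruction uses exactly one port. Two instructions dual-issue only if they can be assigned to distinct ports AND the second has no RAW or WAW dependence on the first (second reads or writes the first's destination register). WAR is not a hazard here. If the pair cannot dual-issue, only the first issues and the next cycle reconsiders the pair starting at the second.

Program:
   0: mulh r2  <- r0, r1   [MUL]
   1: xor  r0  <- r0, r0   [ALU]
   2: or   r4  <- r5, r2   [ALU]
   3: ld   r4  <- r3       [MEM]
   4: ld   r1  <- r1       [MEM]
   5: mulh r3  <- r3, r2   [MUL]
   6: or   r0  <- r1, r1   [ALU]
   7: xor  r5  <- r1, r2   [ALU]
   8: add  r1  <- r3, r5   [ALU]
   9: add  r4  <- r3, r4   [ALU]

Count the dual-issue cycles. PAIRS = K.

PAIRS = 3

  cy0 -> i0,i1 (mulh.MUL xor.ALU) dual
  cy1 -> i2 (or.ALU) WAW r4
  cy2 -> i3 (ld.MEM) no-port MEM/MEM
  cy3 -> i4 (ld.MEM) no-port MEM/MUL
  cy4 -> i5,i6 (mulh.MUL or.ALU) dual
  cy5 -> i7 (xor.ALU) RAW r5
  cy6 -> i8,i9 (add.ALU add.ALU) dual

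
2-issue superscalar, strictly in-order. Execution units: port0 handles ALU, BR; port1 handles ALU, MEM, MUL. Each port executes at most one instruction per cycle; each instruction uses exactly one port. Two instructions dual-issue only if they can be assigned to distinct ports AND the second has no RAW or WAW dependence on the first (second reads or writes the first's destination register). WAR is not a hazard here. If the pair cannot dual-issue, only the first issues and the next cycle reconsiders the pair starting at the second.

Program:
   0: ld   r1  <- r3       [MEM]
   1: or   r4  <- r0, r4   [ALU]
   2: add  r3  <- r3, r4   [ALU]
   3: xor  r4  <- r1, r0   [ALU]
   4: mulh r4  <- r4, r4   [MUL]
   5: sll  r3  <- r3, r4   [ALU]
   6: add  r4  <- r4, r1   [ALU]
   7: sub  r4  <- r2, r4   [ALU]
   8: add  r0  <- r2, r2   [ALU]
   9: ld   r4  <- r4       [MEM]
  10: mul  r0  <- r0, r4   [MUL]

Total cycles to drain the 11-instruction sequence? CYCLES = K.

CYCLES = 7

#0 head=0: ld or i0+i1 dual
#1 head=2: add xor i2+i3 dual
#2 head=4: mulh i4 RAW r4
#3 head=5: sll add i5+i6 dual
#4 head=7: sub add i7+i8 dual
#5 head=9: ld i9 no-port MEM/MUL
#6 head=10: mul i10 tail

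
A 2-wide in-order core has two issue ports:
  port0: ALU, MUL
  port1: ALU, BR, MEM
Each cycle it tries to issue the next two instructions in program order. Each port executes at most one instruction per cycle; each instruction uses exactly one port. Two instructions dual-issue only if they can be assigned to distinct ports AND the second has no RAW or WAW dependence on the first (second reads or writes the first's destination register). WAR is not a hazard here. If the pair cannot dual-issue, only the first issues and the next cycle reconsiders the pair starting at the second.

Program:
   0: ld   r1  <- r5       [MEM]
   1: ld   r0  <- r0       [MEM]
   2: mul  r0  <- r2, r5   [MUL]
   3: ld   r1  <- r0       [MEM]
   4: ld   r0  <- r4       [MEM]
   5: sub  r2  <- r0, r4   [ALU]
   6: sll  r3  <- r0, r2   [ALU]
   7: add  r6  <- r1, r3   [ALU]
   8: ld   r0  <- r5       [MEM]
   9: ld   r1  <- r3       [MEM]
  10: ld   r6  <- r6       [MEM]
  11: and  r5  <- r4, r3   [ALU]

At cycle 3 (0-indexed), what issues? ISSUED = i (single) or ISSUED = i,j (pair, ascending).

[0] i0  ld.MEM  -- no-port MEM/MEM
[1] i1  ld.MEM  -- WAW r0
[2] i2  mul.MUL  -- RAW r0
[3] i3  ld.MEM  -- no-port MEM/MEM
[4] i4  ld.MEM  -- RAW r0
[5] i5  sub.ALU  -- RAW r2
[6] i6  sll.ALU  -- RAW r3
[7] i7&i8  add.ALU ld.MEM  -- pair
[8] i9  ld.MEM  -- no-port MEM/MEM
[9] i10&i11  ld.MEM and.ALU  -- pair

ISSUED = 3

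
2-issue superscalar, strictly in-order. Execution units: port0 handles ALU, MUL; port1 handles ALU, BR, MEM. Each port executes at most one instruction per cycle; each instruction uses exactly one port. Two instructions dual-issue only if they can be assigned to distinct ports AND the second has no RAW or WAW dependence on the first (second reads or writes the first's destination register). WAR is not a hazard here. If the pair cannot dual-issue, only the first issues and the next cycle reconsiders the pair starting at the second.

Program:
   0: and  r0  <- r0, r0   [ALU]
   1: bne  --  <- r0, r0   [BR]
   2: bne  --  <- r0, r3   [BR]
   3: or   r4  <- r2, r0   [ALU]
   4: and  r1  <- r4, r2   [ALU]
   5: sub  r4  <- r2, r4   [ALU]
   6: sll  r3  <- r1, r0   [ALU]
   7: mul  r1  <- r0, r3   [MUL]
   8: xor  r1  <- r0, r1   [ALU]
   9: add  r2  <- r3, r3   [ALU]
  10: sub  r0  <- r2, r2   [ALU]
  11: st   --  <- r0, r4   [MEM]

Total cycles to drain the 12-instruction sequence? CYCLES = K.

CYCLES = 9

t=0 i0:and ; RAW r0
t=1 i1:bne ; no-port BR/BR
t=2 i2&i3:bne/or ; 2-wide
t=3 i4&i5:and/sub ; 2-wide
t=4 i6:sll ; RAW r3
t=5 i7:mul ; RAW+WAW r1
t=6 i8&i9:xor/add ; 2-wide
t=7 i10:sub ; RAW r0
t=8 i11:st ; tail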